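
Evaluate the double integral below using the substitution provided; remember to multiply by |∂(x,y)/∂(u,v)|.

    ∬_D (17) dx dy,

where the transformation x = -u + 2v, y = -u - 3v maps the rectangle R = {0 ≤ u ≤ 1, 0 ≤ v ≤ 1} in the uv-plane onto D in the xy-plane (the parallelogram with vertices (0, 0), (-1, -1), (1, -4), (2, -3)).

Compute the Jacobian determinant of (x, y) with respect to (u, v):

    ∂(x,y)/∂(u,v) = | -1  2 | = (-1)(-3) - (2)(-1) = 5.
                   | -1  -3 |

Its absolute value is |J| = 5 (the area scaling factor).

Substituting x = -u + 2v, y = -u - 3v into the integrand,

    17 → 17,

so the integral becomes

    ∬_R (17) · |J| du dv = ∫_0^1 ∫_0^1 (85) dv du.

Inner (v): 85.
Outer (u): 85.

Therefore ∬_D (17) dx dy = 85.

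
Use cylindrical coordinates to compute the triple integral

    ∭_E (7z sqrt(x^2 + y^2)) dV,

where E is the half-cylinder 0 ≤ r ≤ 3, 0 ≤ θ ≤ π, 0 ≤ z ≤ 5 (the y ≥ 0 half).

In cylindrical coordinates, x = r cos(θ), y = r sin(θ), z = z, and dV = r dr dθ dz.

The integrand becomes 7r z, so

    ∭_E (7z sqrt(x^2 + y^2)) dV = ∫_{0}^{π} ∫_{0}^{3} ∫_{0}^{5} (7r z) · r dz dr dθ.

Inner (z): 175r^2/2.
Middle (r from 0 to 3): 1575/2.
Outer (θ): 1575π/2.

Therefore the triple integral equals 1575π/2.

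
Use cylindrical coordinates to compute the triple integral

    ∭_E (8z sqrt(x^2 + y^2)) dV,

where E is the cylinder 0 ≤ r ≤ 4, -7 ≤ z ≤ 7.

In cylindrical coordinates, x = r cos(θ), y = r sin(θ), z = z, and dV = r dr dθ dz.

The integrand becomes 8r z, so

    ∭_E (8z sqrt(x^2 + y^2)) dV = ∫_{0}^{2π} ∫_{0}^{4} ∫_{-7}^{7} (8r z) · r dz dr dθ.

Inner (z): 0.
Middle (r from 0 to 4): 0.
Outer (θ): 0.

Therefore the triple integral equals 0.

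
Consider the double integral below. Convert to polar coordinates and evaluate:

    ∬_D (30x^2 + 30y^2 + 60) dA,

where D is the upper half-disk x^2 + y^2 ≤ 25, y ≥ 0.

The region D is 0 ≤ r ≤ 5, 0 ≤ θ ≤ π in polar coordinates, where x = r cos(θ), y = r sin(θ), and dA = r dr dθ.

Under the substitution, the integrand becomes 30r^2 + 60, so

    ∬_D (30x^2 + 30y^2 + 60) dA = ∫_{0}^{π} ∫_{0}^{5} (30r^2 + 60) · r dr dθ.

Inner integral (in r): ∫_{0}^{5} (30r^2 + 60) · r dr = 10875/2.

Outer integral (in θ): ∫_{0}^{π} (10875/2) dθ = 10875π/2.

Therefore ∬_D (30x^2 + 30y^2 + 60) dA = 10875π/2.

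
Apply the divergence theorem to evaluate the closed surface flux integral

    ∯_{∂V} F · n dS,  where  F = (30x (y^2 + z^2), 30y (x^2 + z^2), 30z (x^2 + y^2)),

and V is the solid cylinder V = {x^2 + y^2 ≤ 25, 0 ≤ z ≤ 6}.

By the divergence theorem,

    ∯_{∂V} F · n dS = ∭_V (∇ · F) dV.

Compute the divergence:
    ∇ · F = ∂F_x/∂x + ∂F_y/∂y + ∂F_z/∂z = 30y^2 + 30z^2 + 30x^2 + 30z^2 + 30x^2 + 30y^2 = 60x^2 + 60y^2 + 60z^2.

In cylindrical coordinates, x = r cos(θ), y = r sin(θ), z = z, dV = r dr dθ dz, with 0 ≤ r ≤ 5, 0 ≤ θ ≤ 2π, 0 ≤ z ≤ 6.

The integrand, after substitution and multiplying by the volume element, becomes (60r^2 + 60z^2) · r, so

    ∭_V (∇·F) dV = ∫_0^{2π} ∫_0^{5} ∫_0^{6} (60r^2 + 60z^2) · r dz dr dθ.

Inner (z from 0 to 6): 360r (r^2 + 12).
Middle (r from 0 to 5): 110250.
Outer (θ from 0 to 2π): 220500π.

Therefore ∯_{∂V} F · n dS = 220500π.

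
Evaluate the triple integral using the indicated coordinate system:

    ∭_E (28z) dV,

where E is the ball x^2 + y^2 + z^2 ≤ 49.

In spherical coordinates, x = ρ sin(φ) cos(θ), y = ρ sin(φ) sin(θ), z = ρ cos(φ), and dV = ρ^2 sin(φ) dρ dφ dθ.

The integrand becomes 28ρ cos(φ), so

    ∭_E (28z) dV = ∫_{0}^{2π} ∫_{0}^{π} ∫_{0}^{7} (28ρ cos(φ)) · ρ^2 sin(φ) dρ dφ dθ.

Inner (ρ): 16807sin(2φ)/2.
Middle (φ): 0.
Outer (θ): 0.

Therefore the triple integral equals 0.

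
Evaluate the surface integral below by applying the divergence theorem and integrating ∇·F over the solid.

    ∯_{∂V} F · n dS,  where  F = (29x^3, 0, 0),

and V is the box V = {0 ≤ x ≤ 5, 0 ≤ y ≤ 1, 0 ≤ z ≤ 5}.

By the divergence theorem,

    ∯_{∂V} F · n dS = ∭_V (∇ · F) dV.

Compute the divergence:
    ∇ · F = ∂F_x/∂x + ∂F_y/∂y + ∂F_z/∂z = 87x^2 + 0 + 0 = 87x^2.

V is a rectangular box, so dV = dx dy dz with 0 ≤ x ≤ 5, 0 ≤ y ≤ 1, 0 ≤ z ≤ 5.

Integrate (87x^2) over V as an iterated integral:

    ∭_V (∇·F) dV = ∫_0^{5} ∫_0^{1} ∫_0^{5} (87x^2) dz dy dx.

Inner (z from 0 to 5): 435x^2.
Middle (y from 0 to 1): 435x^2.
Outer (x from 0 to 5): 18125.

Therefore ∯_{∂V} F · n dS = 18125.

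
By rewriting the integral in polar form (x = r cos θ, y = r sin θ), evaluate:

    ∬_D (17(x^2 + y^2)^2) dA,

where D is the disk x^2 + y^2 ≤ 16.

The region D is 0 ≤ r ≤ 4, 0 ≤ θ ≤ 2π in polar coordinates, where x = r cos(θ), y = r sin(θ), and dA = r dr dθ.

Under the substitution, the integrand becomes 17r^4, so

    ∬_D (17(x^2 + y^2)^2) dA = ∫_{0}^{2π} ∫_{0}^{4} (17r^4) · r dr dθ.

Inner integral (in r): ∫_{0}^{4} (17r^4) · r dr = 34816/3.

Outer integral (in θ): ∫_{0}^{2π} (34816/3) dθ = 69632π/3.

Therefore ∬_D (17(x^2 + y^2)^2) dA = 69632π/3.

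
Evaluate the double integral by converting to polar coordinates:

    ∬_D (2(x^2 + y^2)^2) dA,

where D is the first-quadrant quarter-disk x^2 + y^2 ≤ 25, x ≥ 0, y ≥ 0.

The region D is 0 ≤ r ≤ 5, 0 ≤ θ ≤ π/2 in polar coordinates, where x = r cos(θ), y = r sin(θ), and dA = r dr dθ.

Under the substitution, the integrand becomes 2r^4, so

    ∬_D (2(x^2 + y^2)^2) dA = ∫_{0}^{π/2} ∫_{0}^{5} (2r^4) · r dr dθ.

Inner integral (in r): ∫_{0}^{5} (2r^4) · r dr = 15625/3.

Outer integral (in θ): ∫_{0}^{π/2} (15625/3) dθ = 15625π/6.

Therefore ∬_D (2(x^2 + y^2)^2) dA = 15625π/6.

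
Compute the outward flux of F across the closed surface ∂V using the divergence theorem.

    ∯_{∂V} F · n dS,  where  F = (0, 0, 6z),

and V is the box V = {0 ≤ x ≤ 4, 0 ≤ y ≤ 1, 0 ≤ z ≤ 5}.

By the divergence theorem,

    ∯_{∂V} F · n dS = ∭_V (∇ · F) dV.

Compute the divergence:
    ∇ · F = ∂F_x/∂x + ∂F_y/∂y + ∂F_z/∂z = 0 + 0 + 6 = 6.

V is a rectangular box, so dV = dx dy dz with 0 ≤ x ≤ 4, 0 ≤ y ≤ 1, 0 ≤ z ≤ 5.

Integrate (6) over V as an iterated integral:

    ∭_V (∇·F) dV = ∫_0^{4} ∫_0^{1} ∫_0^{5} (6) dz dy dx.

Inner (z from 0 to 5): 30.
Middle (y from 0 to 1): 30.
Outer (x from 0 to 4): 120.

Therefore ∯_{∂V} F · n dS = 120.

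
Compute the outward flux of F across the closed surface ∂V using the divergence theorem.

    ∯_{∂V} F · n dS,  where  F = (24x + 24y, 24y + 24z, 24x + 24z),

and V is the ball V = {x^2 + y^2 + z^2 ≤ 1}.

By the divergence theorem,

    ∯_{∂V} F · n dS = ∭_V (∇ · F) dV.

Compute the divergence:
    ∇ · F = ∂F_x/∂x + ∂F_y/∂y + ∂F_z/∂z = 24 + 24 + 24 = 72.

In spherical coordinates, x = ρ sin(φ) cos(θ), y = ρ sin(φ) sin(θ), z = ρ cos(φ), dV = ρ^2 sin(φ) dρ dφ dθ, with 0 ≤ ρ ≤ 1, 0 ≤ φ ≤ π, 0 ≤ θ ≤ 2π.

The integrand, after substitution and multiplying by the volume element, becomes (72) · ρ^2 sin(φ), so

    ∭_V (∇·F) dV = ∫_0^{2π} ∫_0^{π} ∫_0^{1} (72) · ρ^2 sin(φ) dρ dφ dθ.

Inner (ρ from 0 to 1): 24sin(φ).
Middle (φ from 0 to π): 48.
Outer (θ from 0 to 2π): 96π.

Therefore ∯_{∂V} F · n dS = 96π.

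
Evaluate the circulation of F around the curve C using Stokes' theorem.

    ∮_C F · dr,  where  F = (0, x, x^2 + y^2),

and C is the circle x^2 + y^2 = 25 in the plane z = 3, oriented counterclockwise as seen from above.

Let S be the flat disk x^2 + y^2 ≤ 25 in the plane z = 3, with upward unit normal n̂ = ẑ. By Stokes' theorem,

    ∮_C F · dr = ∬_S (∇ × F) · n̂ dS = ∬_D (curl F)_z dA,

where D is the disk x^2 + y^2 ≤ 25.

Compute the curl of F = (0, x, x^2 + y^2):
    (∇ × F)_x = ∂F_z/∂y - ∂F_y/∂z = 2y,
    (∇ × F)_y = ∂F_x/∂z - ∂F_z/∂x = -2x,
    (∇ × F)_z = ∂F_y/∂x - ∂F_x/∂y = 1.

On z = 3, (curl F)_z = 1.

Convert to polar (x = r cos θ, y = r sin θ, dA = r dr dθ); the integrand becomes 1, so

    ∬_D (curl F)_z dA = ∫_0^{2π} ∫_0^{5} (1) · r dr dθ.

Inner (r from 0 to 5): 25/2.
Outer (θ from 0 to 2π): 25π.

Therefore ∮_C F · dr = 25π.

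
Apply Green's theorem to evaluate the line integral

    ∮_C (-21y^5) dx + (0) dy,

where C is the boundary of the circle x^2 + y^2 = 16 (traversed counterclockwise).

Green's theorem converts the closed line integral into a double integral over the enclosed region D:

    ∮_C P dx + Q dy = ∬_D (∂Q/∂x - ∂P/∂y) dA.

Here P = -21y^5, Q = 0, so

    ∂Q/∂x = 0,    ∂P/∂y = -105y^4,
    ∂Q/∂x - ∂P/∂y = 105y^4.

D is the region x^2 + y^2 ≤ 16. Evaluating the double integral:

In polar coordinates (x = r cos θ, y = r sin θ, dA = r dr dθ) the integrand becomes 105r^4sin(θ)^4, so

    ∬_D (105y^4) dA = ∫_0^{2π} ∫_0^{4} (105r^4sin(θ)^4) · r dr dθ.

Inner (r from 0 to 4): 71680sin(θ)^4.
Outer (θ from 0 to 2π): 53760π.

Therefore ∮_C P dx + Q dy = 53760π.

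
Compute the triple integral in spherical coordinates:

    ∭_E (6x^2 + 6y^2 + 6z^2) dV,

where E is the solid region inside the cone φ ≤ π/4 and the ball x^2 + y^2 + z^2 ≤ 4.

In spherical coordinates, x = ρ sin(φ) cos(θ), y = ρ sin(φ) sin(θ), z = ρ cos(φ), and dV = ρ^2 sin(φ) dρ dφ dθ.

The integrand becomes 6ρ^2, so

    ∭_E (6x^2 + 6y^2 + 6z^2) dV = ∫_{0}^{2π} ∫_{0}^{π/4} ∫_{0}^{2} (6ρ^2) · ρ^2 sin(φ) dρ dφ dθ.

Inner (ρ): 192sin(φ)/5.
Middle (φ): 192/5 - 96sqrt(2)/5.
Outer (θ): 192π (2 - sqrt(2))/5.

Therefore the triple integral equals 192π (2 - sqrt(2))/5.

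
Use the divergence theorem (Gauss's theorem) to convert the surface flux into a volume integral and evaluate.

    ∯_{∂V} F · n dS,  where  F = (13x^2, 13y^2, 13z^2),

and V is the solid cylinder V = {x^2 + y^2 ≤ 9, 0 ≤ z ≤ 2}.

By the divergence theorem,

    ∯_{∂V} F · n dS = ∭_V (∇ · F) dV.

Compute the divergence:
    ∇ · F = ∂F_x/∂x + ∂F_y/∂y + ∂F_z/∂z = 26x + 26y + 26z.

In cylindrical coordinates, x = r cos(θ), y = r sin(θ), z = z, dV = r dr dθ dz, with 0 ≤ r ≤ 3, 0 ≤ θ ≤ 2π, 0 ≤ z ≤ 2.

The integrand, after substitution and multiplying by the volume element, becomes (26sqrt(2)r sin(θ + π/4) + 26z) · r, so

    ∭_V (∇·F) dV = ∫_0^{2π} ∫_0^{3} ∫_0^{2} (26sqrt(2)r sin(θ + π/4) + 26z) · r dz dr dθ.

Inner (z from 0 to 2): 52r (sqrt(2)r sin(θ + π/4) + 1).
Middle (r from 0 to 3): 468sqrt(2)sin(θ + π/4) + 234.
Outer (θ from 0 to 2π): 468π.

Therefore ∯_{∂V} F · n dS = 468π.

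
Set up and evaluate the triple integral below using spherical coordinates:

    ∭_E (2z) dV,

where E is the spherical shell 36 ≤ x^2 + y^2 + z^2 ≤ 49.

In spherical coordinates, x = ρ sin(φ) cos(θ), y = ρ sin(φ) sin(θ), z = ρ cos(φ), and dV = ρ^2 sin(φ) dρ dφ dθ.

The integrand becomes 2ρ cos(φ), so

    ∭_E (2z) dV = ∫_{0}^{2π} ∫_{0}^{π} ∫_{6}^{7} (2ρ cos(φ)) · ρ^2 sin(φ) dρ dφ dθ.

Inner (ρ): 1105sin(2φ)/4.
Middle (φ): 0.
Outer (θ): 0.

Therefore the triple integral equals 0.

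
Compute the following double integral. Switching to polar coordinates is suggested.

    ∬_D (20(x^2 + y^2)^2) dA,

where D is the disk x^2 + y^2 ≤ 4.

The region D is 0 ≤ r ≤ 2, 0 ≤ θ ≤ 2π in polar coordinates, where x = r cos(θ), y = r sin(θ), and dA = r dr dθ.

Under the substitution, the integrand becomes 20r^4, so

    ∬_D (20(x^2 + y^2)^2) dA = ∫_{0}^{2π} ∫_{0}^{2} (20r^4) · r dr dθ.

Inner integral (in r): ∫_{0}^{2} (20r^4) · r dr = 640/3.

Outer integral (in θ): ∫_{0}^{2π} (640/3) dθ = 1280π/3.

Therefore ∬_D (20(x^2 + y^2)^2) dA = 1280π/3.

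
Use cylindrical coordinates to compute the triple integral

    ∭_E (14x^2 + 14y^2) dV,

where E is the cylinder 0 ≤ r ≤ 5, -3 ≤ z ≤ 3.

In cylindrical coordinates, x = r cos(θ), y = r sin(θ), z = z, and dV = r dr dθ dz.

The integrand becomes 14r^2, so

    ∭_E (14x^2 + 14y^2) dV = ∫_{0}^{2π} ∫_{0}^{5} ∫_{-3}^{3} (14r^2) · r dz dr dθ.

Inner (z): 84r^3.
Middle (r from 0 to 5): 13125.
Outer (θ): 26250π.

Therefore the triple integral equals 26250π.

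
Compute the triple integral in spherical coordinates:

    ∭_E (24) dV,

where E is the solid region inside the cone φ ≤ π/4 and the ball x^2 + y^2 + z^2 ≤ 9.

In spherical coordinates, x = ρ sin(φ) cos(θ), y = ρ sin(φ) sin(θ), z = ρ cos(φ), and dV = ρ^2 sin(φ) dρ dφ dθ.

The integrand becomes 24, so

    ∭_E (24) dV = ∫_{0}^{2π} ∫_{0}^{π/4} ∫_{0}^{3} (24) · ρ^2 sin(φ) dρ dφ dθ.

Inner (ρ): 216sin(φ).
Middle (φ): 216 - 108sqrt(2).
Outer (θ): 216π (2 - sqrt(2)).

Therefore the triple integral equals 216π (2 - sqrt(2)).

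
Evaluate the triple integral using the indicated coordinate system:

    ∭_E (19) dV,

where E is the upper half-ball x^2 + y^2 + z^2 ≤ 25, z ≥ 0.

In spherical coordinates, x = ρ sin(φ) cos(θ), y = ρ sin(φ) sin(θ), z = ρ cos(φ), and dV = ρ^2 sin(φ) dρ dφ dθ.

The integrand becomes 19, so

    ∭_E (19) dV = ∫_{0}^{2π} ∫_{0}^{π/2} ∫_{0}^{5} (19) · ρ^2 sin(φ) dρ dφ dθ.

Inner (ρ): 2375sin(φ)/3.
Middle (φ): 2375/3.
Outer (θ): 4750π/3.

Therefore the triple integral equals 4750π/3.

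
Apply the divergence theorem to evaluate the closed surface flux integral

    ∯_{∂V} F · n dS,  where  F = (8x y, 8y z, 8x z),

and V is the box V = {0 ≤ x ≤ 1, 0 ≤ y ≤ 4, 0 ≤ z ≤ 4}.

By the divergence theorem,

    ∯_{∂V} F · n dS = ∭_V (∇ · F) dV.

Compute the divergence:
    ∇ · F = ∂F_x/∂x + ∂F_y/∂y + ∂F_z/∂z = 8y + 8z + 8x = 8x + 8y + 8z.

V is a rectangular box, so dV = dx dy dz with 0 ≤ x ≤ 1, 0 ≤ y ≤ 4, 0 ≤ z ≤ 4.

Integrate (8x + 8y + 8z) over V as an iterated integral:

    ∭_V (∇·F) dV = ∫_0^{1} ∫_0^{4} ∫_0^{4} (8x + 8y + 8z) dz dy dx.

Inner (z from 0 to 4): 32x + 32y + 64.
Middle (y from 0 to 4): 128x + 512.
Outer (x from 0 to 1): 576.

Therefore ∯_{∂V} F · n dS = 576.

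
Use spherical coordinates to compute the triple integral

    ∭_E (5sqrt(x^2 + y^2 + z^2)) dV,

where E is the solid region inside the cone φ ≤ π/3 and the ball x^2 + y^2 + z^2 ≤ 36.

In spherical coordinates, x = ρ sin(φ) cos(θ), y = ρ sin(φ) sin(θ), z = ρ cos(φ), and dV = ρ^2 sin(φ) dρ dφ dθ.

The integrand becomes 5ρ, so

    ∭_E (5sqrt(x^2 + y^2 + z^2)) dV = ∫_{0}^{2π} ∫_{0}^{π/3} ∫_{0}^{6} (5ρ) · ρ^2 sin(φ) dρ dφ dθ.

Inner (ρ): 1620sin(φ).
Middle (φ): 810.
Outer (θ): 1620π.

Therefore the triple integral equals 1620π.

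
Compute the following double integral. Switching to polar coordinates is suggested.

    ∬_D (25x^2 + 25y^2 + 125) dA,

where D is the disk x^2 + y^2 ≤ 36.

The region D is 0 ≤ r ≤ 6, 0 ≤ θ ≤ 2π in polar coordinates, where x = r cos(θ), y = r sin(θ), and dA = r dr dθ.

Under the substitution, the integrand becomes 25r^2 + 125, so

    ∬_D (25x^2 + 25y^2 + 125) dA = ∫_{0}^{2π} ∫_{0}^{6} (25r^2 + 125) · r dr dθ.

Inner integral (in r): ∫_{0}^{6} (25r^2 + 125) · r dr = 10350.

Outer integral (in θ): ∫_{0}^{2π} (10350) dθ = 20700π.

Therefore ∬_D (25x^2 + 25y^2 + 125) dA = 20700π.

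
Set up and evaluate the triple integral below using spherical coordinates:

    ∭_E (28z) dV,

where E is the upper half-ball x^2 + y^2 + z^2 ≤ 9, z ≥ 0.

In spherical coordinates, x = ρ sin(φ) cos(θ), y = ρ sin(φ) sin(θ), z = ρ cos(φ), and dV = ρ^2 sin(φ) dρ dφ dθ.

The integrand becomes 28ρ cos(φ), so

    ∭_E (28z) dV = ∫_{0}^{2π} ∫_{0}^{π/2} ∫_{0}^{3} (28ρ cos(φ)) · ρ^2 sin(φ) dρ dφ dθ.

Inner (ρ): 567sin(2φ)/2.
Middle (φ): 567/2.
Outer (θ): 567π.

Therefore the triple integral equals 567π.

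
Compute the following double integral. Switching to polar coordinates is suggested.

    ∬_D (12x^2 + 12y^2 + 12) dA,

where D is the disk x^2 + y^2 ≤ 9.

The region D is 0 ≤ r ≤ 3, 0 ≤ θ ≤ 2π in polar coordinates, where x = r cos(θ), y = r sin(θ), and dA = r dr dθ.

Under the substitution, the integrand becomes 12r^2 + 12, so

    ∬_D (12x^2 + 12y^2 + 12) dA = ∫_{0}^{2π} ∫_{0}^{3} (12r^2 + 12) · r dr dθ.

Inner integral (in r): ∫_{0}^{3} (12r^2 + 12) · r dr = 297.

Outer integral (in θ): ∫_{0}^{2π} (297) dθ = 594π.

Therefore ∬_D (12x^2 + 12y^2 + 12) dA = 594π.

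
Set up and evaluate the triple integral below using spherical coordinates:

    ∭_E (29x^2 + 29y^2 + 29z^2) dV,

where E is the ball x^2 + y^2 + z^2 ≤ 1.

In spherical coordinates, x = ρ sin(φ) cos(θ), y = ρ sin(φ) sin(θ), z = ρ cos(φ), and dV = ρ^2 sin(φ) dρ dφ dθ.

The integrand becomes 29ρ^2, so

    ∭_E (29x^2 + 29y^2 + 29z^2) dV = ∫_{0}^{2π} ∫_{0}^{π} ∫_{0}^{1} (29ρ^2) · ρ^2 sin(φ) dρ dφ dθ.

Inner (ρ): 29sin(φ)/5.
Middle (φ): 58/5.
Outer (θ): 116π/5.

Therefore the triple integral equals 116π/5.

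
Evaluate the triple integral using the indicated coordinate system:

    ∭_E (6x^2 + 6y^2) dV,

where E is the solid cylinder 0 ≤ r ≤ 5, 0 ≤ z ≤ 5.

In cylindrical coordinates, x = r cos(θ), y = r sin(θ), z = z, and dV = r dr dθ dz.

The integrand becomes 6r^2, so

    ∭_E (6x^2 + 6y^2) dV = ∫_{0}^{2π} ∫_{0}^{5} ∫_{0}^{5} (6r^2) · r dz dr dθ.

Inner (z): 30r^3.
Middle (r from 0 to 5): 9375/2.
Outer (θ): 9375π.

Therefore the triple integral equals 9375π.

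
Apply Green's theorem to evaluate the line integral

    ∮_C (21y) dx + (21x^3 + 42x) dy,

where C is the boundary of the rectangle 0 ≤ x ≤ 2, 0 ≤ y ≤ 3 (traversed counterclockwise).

Green's theorem converts the closed line integral into a double integral over the enclosed region D:

    ∮_C P dx + Q dy = ∬_D (∂Q/∂x - ∂P/∂y) dA.

Here P = 21y, Q = 21x^3 + 42x, so

    ∂Q/∂x = 63x^2 + 42,    ∂P/∂y = 21,
    ∂Q/∂x - ∂P/∂y = 63x^2 + 21.

D is the region 0 ≤ x ≤ 2, 0 ≤ y ≤ 3. Evaluating the double integral:

    ∬_D (63x^2 + 21) dA = ∫_0^{2} ∫_0^{3} (63x^2 + 21) dy dx.

Inner (y from 0 to 3): 189x^2 + 63.
Outer (x from 0 to 2): 630.

Therefore ∮_C P dx + Q dy = 630.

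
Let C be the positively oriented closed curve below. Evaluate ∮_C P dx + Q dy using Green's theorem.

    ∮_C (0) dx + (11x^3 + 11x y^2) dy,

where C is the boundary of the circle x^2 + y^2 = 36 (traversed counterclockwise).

Green's theorem converts the closed line integral into a double integral over the enclosed region D:

    ∮_C P dx + Q dy = ∬_D (∂Q/∂x - ∂P/∂y) dA.

Here P = 0, Q = 11x^3 + 11x y^2, so

    ∂Q/∂x = 33x^2 + 11y^2,    ∂P/∂y = 0,
    ∂Q/∂x - ∂P/∂y = 33x^2 + 11y^2.

D is the region x^2 + y^2 ≤ 36. Evaluating the double integral:

In polar coordinates (x = r cos θ, y = r sin θ, dA = r dr dθ) the integrand becomes 11r^2(cos(2θ) + 2), so

    ∬_D (33x^2 + 11y^2) dA = ∫_0^{2π} ∫_0^{6} (11r^2(cos(2θ) + 2)) · r dr dθ.

Inner (r from 0 to 6): 3564cos(2θ) + 7128.
Outer (θ from 0 to 2π): 14256π.

Therefore ∮_C P dx + Q dy = 14256π.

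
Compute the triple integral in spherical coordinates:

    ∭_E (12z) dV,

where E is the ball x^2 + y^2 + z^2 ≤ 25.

In spherical coordinates, x = ρ sin(φ) cos(θ), y = ρ sin(φ) sin(θ), z = ρ cos(φ), and dV = ρ^2 sin(φ) dρ dφ dθ.

The integrand becomes 12ρ cos(φ), so

    ∭_E (12z) dV = ∫_{0}^{2π} ∫_{0}^{π} ∫_{0}^{5} (12ρ cos(φ)) · ρ^2 sin(φ) dρ dφ dθ.

Inner (ρ): 1875sin(2φ)/2.
Middle (φ): 0.
Outer (θ): 0.

Therefore the triple integral equals 0.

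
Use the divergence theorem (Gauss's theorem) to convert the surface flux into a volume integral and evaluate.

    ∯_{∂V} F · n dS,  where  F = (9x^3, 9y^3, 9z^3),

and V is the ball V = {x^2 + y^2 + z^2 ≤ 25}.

By the divergence theorem,

    ∯_{∂V} F · n dS = ∭_V (∇ · F) dV.

Compute the divergence:
    ∇ · F = ∂F_x/∂x + ∂F_y/∂y + ∂F_z/∂z = 27x^2 + 27y^2 + 27z^2.

In spherical coordinates, x = ρ sin(φ) cos(θ), y = ρ sin(φ) sin(θ), z = ρ cos(φ), dV = ρ^2 sin(φ) dρ dφ dθ, with 0 ≤ ρ ≤ 5, 0 ≤ φ ≤ π, 0 ≤ θ ≤ 2π.

The integrand, after substitution and multiplying by the volume element, becomes (27ρ^2) · ρ^2 sin(φ), so

    ∭_V (∇·F) dV = ∫_0^{2π} ∫_0^{π} ∫_0^{5} (27ρ^2) · ρ^2 sin(φ) dρ dφ dθ.

Inner (ρ from 0 to 5): 16875sin(φ).
Middle (φ from 0 to π): 33750.
Outer (θ from 0 to 2π): 67500π.

Therefore ∯_{∂V} F · n dS = 67500π.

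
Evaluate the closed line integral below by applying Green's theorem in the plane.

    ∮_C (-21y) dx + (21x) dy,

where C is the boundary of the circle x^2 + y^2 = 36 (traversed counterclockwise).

Green's theorem converts the closed line integral into a double integral over the enclosed region D:

    ∮_C P dx + Q dy = ∬_D (∂Q/∂x - ∂P/∂y) dA.

Here P = -21y, Q = 21x, so

    ∂Q/∂x = 21,    ∂P/∂y = -21,
    ∂Q/∂x - ∂P/∂y = 42.

D is the region x^2 + y^2 ≤ 36. Evaluating the double integral:

In polar coordinates (x = r cos θ, y = r sin θ, dA = r dr dθ) the integrand becomes 42, so

    ∬_D (42) dA = ∫_0^{2π} ∫_0^{6} (42) · r dr dθ.

Inner (r from 0 to 6): 756.
Outer (θ from 0 to 2π): 1512π.

Therefore ∮_C P dx + Q dy = 1512π.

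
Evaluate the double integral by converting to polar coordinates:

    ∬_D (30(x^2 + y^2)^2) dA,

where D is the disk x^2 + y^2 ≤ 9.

The region D is 0 ≤ r ≤ 3, 0 ≤ θ ≤ 2π in polar coordinates, where x = r cos(θ), y = r sin(θ), and dA = r dr dθ.

Under the substitution, the integrand becomes 30r^4, so

    ∬_D (30(x^2 + y^2)^2) dA = ∫_{0}^{2π} ∫_{0}^{3} (30r^4) · r dr dθ.

Inner integral (in r): ∫_{0}^{3} (30r^4) · r dr = 3645.

Outer integral (in θ): ∫_{0}^{2π} (3645) dθ = 7290π.

Therefore ∬_D (30(x^2 + y^2)^2) dA = 7290π.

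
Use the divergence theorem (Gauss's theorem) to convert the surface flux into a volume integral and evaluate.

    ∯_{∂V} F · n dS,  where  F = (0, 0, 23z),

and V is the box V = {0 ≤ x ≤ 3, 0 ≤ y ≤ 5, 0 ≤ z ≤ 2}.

By the divergence theorem,

    ∯_{∂V} F · n dS = ∭_V (∇ · F) dV.

Compute the divergence:
    ∇ · F = ∂F_x/∂x + ∂F_y/∂y + ∂F_z/∂z = 0 + 0 + 23 = 23.

V is a rectangular box, so dV = dx dy dz with 0 ≤ x ≤ 3, 0 ≤ y ≤ 5, 0 ≤ z ≤ 2.

Integrate (23) over V as an iterated integral:

    ∭_V (∇·F) dV = ∫_0^{3} ∫_0^{5} ∫_0^{2} (23) dz dy dx.

Inner (z from 0 to 2): 46.
Middle (y from 0 to 5): 230.
Outer (x from 0 to 3): 690.

Therefore ∯_{∂V} F · n dS = 690.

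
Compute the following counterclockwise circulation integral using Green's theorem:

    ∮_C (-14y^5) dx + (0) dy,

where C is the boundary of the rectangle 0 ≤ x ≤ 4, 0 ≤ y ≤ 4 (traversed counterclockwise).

Green's theorem converts the closed line integral into a double integral over the enclosed region D:

    ∮_C P dx + Q dy = ∬_D (∂Q/∂x - ∂P/∂y) dA.

Here P = -14y^5, Q = 0, so

    ∂Q/∂x = 0,    ∂P/∂y = -70y^4,
    ∂Q/∂x - ∂P/∂y = 70y^4.

D is the region 0 ≤ x ≤ 4, 0 ≤ y ≤ 4. Evaluating the double integral:

    ∬_D (70y^4) dA = ∫_0^{4} ∫_0^{4} (70y^4) dy dx.

Inner (y from 0 to 4): 14336.
Outer (x from 0 to 4): 57344.

Therefore ∮_C P dx + Q dy = 57344.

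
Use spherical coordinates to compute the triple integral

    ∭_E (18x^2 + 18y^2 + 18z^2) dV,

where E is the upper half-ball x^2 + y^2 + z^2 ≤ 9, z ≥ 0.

In spherical coordinates, x = ρ sin(φ) cos(θ), y = ρ sin(φ) sin(θ), z = ρ cos(φ), and dV = ρ^2 sin(φ) dρ dφ dθ.

The integrand becomes 18ρ^2, so

    ∭_E (18x^2 + 18y^2 + 18z^2) dV = ∫_{0}^{2π} ∫_{0}^{π/2} ∫_{0}^{3} (18ρ^2) · ρ^2 sin(φ) dρ dφ dθ.

Inner (ρ): 4374sin(φ)/5.
Middle (φ): 4374/5.
Outer (θ): 8748π/5.

Therefore the triple integral equals 8748π/5.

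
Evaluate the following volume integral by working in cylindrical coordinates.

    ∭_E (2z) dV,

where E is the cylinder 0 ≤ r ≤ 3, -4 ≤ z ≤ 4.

In cylindrical coordinates, x = r cos(θ), y = r sin(θ), z = z, and dV = r dr dθ dz.

The integrand becomes 2z, so

    ∭_E (2z) dV = ∫_{0}^{2π} ∫_{0}^{3} ∫_{-4}^{4} (2z) · r dz dr dθ.

Inner (z): 0.
Middle (r from 0 to 3): 0.
Outer (θ): 0.

Therefore the triple integral equals 0.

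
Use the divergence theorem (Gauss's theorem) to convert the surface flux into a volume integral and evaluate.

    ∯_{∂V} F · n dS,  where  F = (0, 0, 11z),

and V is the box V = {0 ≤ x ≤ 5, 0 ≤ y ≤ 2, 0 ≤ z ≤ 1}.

By the divergence theorem,

    ∯_{∂V} F · n dS = ∭_V (∇ · F) dV.

Compute the divergence:
    ∇ · F = ∂F_x/∂x + ∂F_y/∂y + ∂F_z/∂z = 0 + 0 + 11 = 11.

V is a rectangular box, so dV = dx dy dz with 0 ≤ x ≤ 5, 0 ≤ y ≤ 2, 0 ≤ z ≤ 1.

Integrate (11) over V as an iterated integral:

    ∭_V (∇·F) dV = ∫_0^{5} ∫_0^{2} ∫_0^{1} (11) dz dy dx.

Inner (z from 0 to 1): 11.
Middle (y from 0 to 2): 22.
Outer (x from 0 to 5): 110.

Therefore ∯_{∂V} F · n dS = 110.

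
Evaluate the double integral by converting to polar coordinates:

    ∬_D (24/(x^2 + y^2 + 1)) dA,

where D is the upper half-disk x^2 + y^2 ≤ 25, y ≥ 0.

The region D is 0 ≤ r ≤ 5, 0 ≤ θ ≤ π in polar coordinates, where x = r cos(θ), y = r sin(θ), and dA = r dr dθ.

Under the substitution, the integrand becomes 24/(r^2 + 1), so

    ∬_D (24/(x^2 + y^2 + 1)) dA = ∫_{0}^{π} ∫_{0}^{5} (24/(r^2 + 1)) · r dr dθ.

Inner integral (in r): ∫_{0}^{5} (24/(r^2 + 1)) · r dr = log(95428956661682176).

Outer integral (in θ): ∫_{0}^{π} (log(95428956661682176)) dθ = log(95428956661682176^π).

Therefore ∬_D (24/(x^2 + y^2 + 1)) dA = log(95428956661682176^π).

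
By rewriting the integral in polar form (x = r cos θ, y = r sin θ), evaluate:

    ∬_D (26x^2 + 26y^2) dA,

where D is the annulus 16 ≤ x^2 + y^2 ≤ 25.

The region D is 4 ≤ r ≤ 5, 0 ≤ θ ≤ 2π in polar coordinates, where x = r cos(θ), y = r sin(θ), and dA = r dr dθ.

Under the substitution, the integrand becomes 26r^2, so

    ∬_D (26x^2 + 26y^2) dA = ∫_{0}^{2π} ∫_{4}^{5} (26r^2) · r dr dθ.

Inner integral (in r): ∫_{4}^{5} (26r^2) · r dr = 4797/2.

Outer integral (in θ): ∫_{0}^{2π} (4797/2) dθ = 4797π.

Therefore ∬_D (26x^2 + 26y^2) dA = 4797π.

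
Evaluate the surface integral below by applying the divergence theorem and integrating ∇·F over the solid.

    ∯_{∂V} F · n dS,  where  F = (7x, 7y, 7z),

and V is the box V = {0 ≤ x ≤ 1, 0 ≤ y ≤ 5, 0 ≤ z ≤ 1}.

By the divergence theorem,

    ∯_{∂V} F · n dS = ∭_V (∇ · F) dV.

Compute the divergence:
    ∇ · F = ∂F_x/∂x + ∂F_y/∂y + ∂F_z/∂z = 7 + 7 + 7 = 21.

V is a rectangular box, so dV = dx dy dz with 0 ≤ x ≤ 1, 0 ≤ y ≤ 5, 0 ≤ z ≤ 1.

Integrate (21) over V as an iterated integral:

    ∭_V (∇·F) dV = ∫_0^{1} ∫_0^{5} ∫_0^{1} (21) dz dy dx.

Inner (z from 0 to 1): 21.
Middle (y from 0 to 5): 105.
Outer (x from 0 to 1): 105.

Therefore ∯_{∂V} F · n dS = 105.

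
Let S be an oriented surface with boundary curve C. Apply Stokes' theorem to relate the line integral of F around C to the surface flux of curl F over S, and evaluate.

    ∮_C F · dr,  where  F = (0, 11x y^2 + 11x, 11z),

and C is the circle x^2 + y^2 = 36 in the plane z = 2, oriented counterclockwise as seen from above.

Let S be the flat disk x^2 + y^2 ≤ 36 in the plane z = 2, with upward unit normal n̂ = ẑ. By Stokes' theorem,

    ∮_C F · dr = ∬_S (∇ × F) · n̂ dS = ∬_D (curl F)_z dA,

where D is the disk x^2 + y^2 ≤ 36.

Compute the curl of F = (0, 11x y^2 + 11x, 11z):
    (∇ × F)_x = ∂F_z/∂y - ∂F_y/∂z = 0,
    (∇ × F)_y = ∂F_x/∂z - ∂F_z/∂x = 0,
    (∇ × F)_z = ∂F_y/∂x - ∂F_x/∂y = 11y^2 + 11.

On z = 2, (curl F)_z = 11y^2 + 11.

Convert to polar (x = r cos θ, y = r sin θ, dA = r dr dθ); the integrand becomes 11r^2sin(θ)^2 + 11, so

    ∬_D (curl F)_z dA = ∫_0^{2π} ∫_0^{6} (11r^2sin(θ)^2 + 11) · r dr dθ.

Inner (r from 0 to 6): 3564sin(θ)^2 + 198.
Outer (θ from 0 to 2π): 3960π.

Therefore ∮_C F · dr = 3960π.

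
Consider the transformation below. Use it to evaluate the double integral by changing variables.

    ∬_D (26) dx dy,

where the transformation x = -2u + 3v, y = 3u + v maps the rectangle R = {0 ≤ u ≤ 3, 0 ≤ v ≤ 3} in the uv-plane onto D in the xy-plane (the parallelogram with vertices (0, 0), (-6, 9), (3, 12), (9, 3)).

Compute the Jacobian determinant of (x, y) with respect to (u, v):

    ∂(x,y)/∂(u,v) = | -2  3 | = (-2)(1) - (3)(3) = -11.
                   | 3  1 |

Its absolute value is |J| = 11 (the area scaling factor).

Substituting x = -2u + 3v, y = 3u + v into the integrand,

    26 → 26,

so the integral becomes

    ∬_R (26) · |J| du dv = ∫_0^3 ∫_0^3 (286) dv du.

Inner (v): 858.
Outer (u): 2574.

Therefore ∬_D (26) dx dy = 2574.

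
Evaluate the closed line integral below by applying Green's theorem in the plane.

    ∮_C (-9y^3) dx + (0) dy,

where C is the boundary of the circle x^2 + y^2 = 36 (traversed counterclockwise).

Green's theorem converts the closed line integral into a double integral over the enclosed region D:

    ∮_C P dx + Q dy = ∬_D (∂Q/∂x - ∂P/∂y) dA.

Here P = -9y^3, Q = 0, so

    ∂Q/∂x = 0,    ∂P/∂y = -27y^2,
    ∂Q/∂x - ∂P/∂y = 27y^2.

D is the region x^2 + y^2 ≤ 36. Evaluating the double integral:

In polar coordinates (x = r cos θ, y = r sin θ, dA = r dr dθ) the integrand becomes 27r^2sin(θ)^2, so

    ∬_D (27y^2) dA = ∫_0^{2π} ∫_0^{6} (27r^2sin(θ)^2) · r dr dθ.

Inner (r from 0 to 6): 8748sin(θ)^2.
Outer (θ from 0 to 2π): 8748π.

Therefore ∮_C P dx + Q dy = 8748π.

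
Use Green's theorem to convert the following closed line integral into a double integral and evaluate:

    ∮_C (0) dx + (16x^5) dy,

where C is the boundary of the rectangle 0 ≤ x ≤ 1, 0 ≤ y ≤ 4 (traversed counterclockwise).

Green's theorem converts the closed line integral into a double integral over the enclosed region D:

    ∮_C P dx + Q dy = ∬_D (∂Q/∂x - ∂P/∂y) dA.

Here P = 0, Q = 16x^5, so

    ∂Q/∂x = 80x^4,    ∂P/∂y = 0,
    ∂Q/∂x - ∂P/∂y = 80x^4.

D is the region 0 ≤ x ≤ 1, 0 ≤ y ≤ 4. Evaluating the double integral:

    ∬_D (80x^4) dA = ∫_0^{1} ∫_0^{4} (80x^4) dy dx.

Inner (y from 0 to 4): 320x^4.
Outer (x from 0 to 1): 64.

Therefore ∮_C P dx + Q dy = 64.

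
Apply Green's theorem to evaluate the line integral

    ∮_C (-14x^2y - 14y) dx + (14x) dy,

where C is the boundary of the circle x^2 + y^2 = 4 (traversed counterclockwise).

Green's theorem converts the closed line integral into a double integral over the enclosed region D:

    ∮_C P dx + Q dy = ∬_D (∂Q/∂x - ∂P/∂y) dA.

Here P = -14x^2y - 14y, Q = 14x, so

    ∂Q/∂x = 14,    ∂P/∂y = -14x^2 - 14,
    ∂Q/∂x - ∂P/∂y = 14x^2 + 28.

D is the region x^2 + y^2 ≤ 4. Evaluating the double integral:

In polar coordinates (x = r cos θ, y = r sin θ, dA = r dr dθ) the integrand becomes 14r^2cos(θ)^2 + 28, so

    ∬_D (14x^2 + 28) dA = ∫_0^{2π} ∫_0^{2} (14r^2cos(θ)^2 + 28) · r dr dθ.

Inner (r from 0 to 2): 56cos(θ)^2 + 56.
Outer (θ from 0 to 2π): 168π.

Therefore ∮_C P dx + Q dy = 168π.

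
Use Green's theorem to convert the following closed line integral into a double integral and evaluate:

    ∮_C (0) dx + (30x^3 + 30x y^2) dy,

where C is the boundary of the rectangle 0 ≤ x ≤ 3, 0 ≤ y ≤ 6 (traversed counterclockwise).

Green's theorem converts the closed line integral into a double integral over the enclosed region D:

    ∮_C P dx + Q dy = ∬_D (∂Q/∂x - ∂P/∂y) dA.

Here P = 0, Q = 30x^3 + 30x y^2, so

    ∂Q/∂x = 90x^2 + 30y^2,    ∂P/∂y = 0,
    ∂Q/∂x - ∂P/∂y = 90x^2 + 30y^2.

D is the region 0 ≤ x ≤ 3, 0 ≤ y ≤ 6. Evaluating the double integral:

    ∬_D (90x^2 + 30y^2) dA = ∫_0^{3} ∫_0^{6} (90x^2 + 30y^2) dy dx.

Inner (y from 0 to 6): 540x^2 + 2160.
Outer (x from 0 to 3): 11340.

Therefore ∮_C P dx + Q dy = 11340.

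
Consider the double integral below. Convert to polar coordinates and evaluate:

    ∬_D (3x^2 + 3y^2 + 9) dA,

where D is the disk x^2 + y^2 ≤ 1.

The region D is 0 ≤ r ≤ 1, 0 ≤ θ ≤ 2π in polar coordinates, where x = r cos(θ), y = r sin(θ), and dA = r dr dθ.

Under the substitution, the integrand becomes 3r^2 + 9, so

    ∬_D (3x^2 + 3y^2 + 9) dA = ∫_{0}^{2π} ∫_{0}^{1} (3r^2 + 9) · r dr dθ.

Inner integral (in r): ∫_{0}^{1} (3r^2 + 9) · r dr = 21/4.

Outer integral (in θ): ∫_{0}^{2π} (21/4) dθ = 21π/2.

Therefore ∬_D (3x^2 + 3y^2 + 9) dA = 21π/2.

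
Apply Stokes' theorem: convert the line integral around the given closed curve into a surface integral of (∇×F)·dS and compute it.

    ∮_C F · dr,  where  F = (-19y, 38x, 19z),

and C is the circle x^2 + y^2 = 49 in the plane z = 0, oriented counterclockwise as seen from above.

Let S be the flat disk x^2 + y^2 ≤ 49 in the plane z = 0, with upward unit normal n̂ = ẑ. By Stokes' theorem,

    ∮_C F · dr = ∬_S (∇ × F) · n̂ dS = ∬_D (curl F)_z dA,

where D is the disk x^2 + y^2 ≤ 49.

Compute the curl of F = (-19y, 38x, 19z):
    (∇ × F)_x = ∂F_z/∂y - ∂F_y/∂z = 0,
    (∇ × F)_y = ∂F_x/∂z - ∂F_z/∂x = 0,
    (∇ × F)_z = ∂F_y/∂x - ∂F_x/∂y = 57.

On z = 0, (curl F)_z = 57.

Convert to polar (x = r cos θ, y = r sin θ, dA = r dr dθ); the integrand becomes 57, so

    ∬_D (curl F)_z dA = ∫_0^{2π} ∫_0^{7} (57) · r dr dθ.

Inner (r from 0 to 7): 2793/2.
Outer (θ from 0 to 2π): 2793π.

Therefore ∮_C F · dr = 2793π.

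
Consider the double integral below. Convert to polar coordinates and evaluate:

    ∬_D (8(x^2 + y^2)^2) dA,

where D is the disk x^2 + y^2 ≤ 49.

The region D is 0 ≤ r ≤ 7, 0 ≤ θ ≤ 2π in polar coordinates, where x = r cos(θ), y = r sin(θ), and dA = r dr dθ.

Under the substitution, the integrand becomes 8r^4, so

    ∬_D (8(x^2 + y^2)^2) dA = ∫_{0}^{2π} ∫_{0}^{7} (8r^4) · r dr dθ.

Inner integral (in r): ∫_{0}^{7} (8r^4) · r dr = 470596/3.

Outer integral (in θ): ∫_{0}^{2π} (470596/3) dθ = 941192π/3.

Therefore ∬_D (8(x^2 + y^2)^2) dA = 941192π/3.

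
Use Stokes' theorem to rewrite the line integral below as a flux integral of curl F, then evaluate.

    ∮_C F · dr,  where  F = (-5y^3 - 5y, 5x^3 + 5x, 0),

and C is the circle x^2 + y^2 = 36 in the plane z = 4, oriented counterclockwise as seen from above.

Let S be the flat disk x^2 + y^2 ≤ 36 in the plane z = 4, with upward unit normal n̂ = ẑ. By Stokes' theorem,

    ∮_C F · dr = ∬_S (∇ × F) · n̂ dS = ∬_D (curl F)_z dA,

where D is the disk x^2 + y^2 ≤ 36.

Compute the curl of F = (-5y^3 - 5y, 5x^3 + 5x, 0):
    (∇ × F)_x = ∂F_z/∂y - ∂F_y/∂z = 0,
    (∇ × F)_y = ∂F_x/∂z - ∂F_z/∂x = 0,
    (∇ × F)_z = ∂F_y/∂x - ∂F_x/∂y = 15x^2 + 15y^2 + 10.

On z = 4, (curl F)_z = 15x^2 + 15y^2 + 10.

Convert to polar (x = r cos θ, y = r sin θ, dA = r dr dθ); the integrand becomes 15r^2 + 10, so

    ∬_D (curl F)_z dA = ∫_0^{2π} ∫_0^{6} (15r^2 + 10) · r dr dθ.

Inner (r from 0 to 6): 5040.
Outer (θ from 0 to 2π): 10080π.

Therefore ∮_C F · dr = 10080π.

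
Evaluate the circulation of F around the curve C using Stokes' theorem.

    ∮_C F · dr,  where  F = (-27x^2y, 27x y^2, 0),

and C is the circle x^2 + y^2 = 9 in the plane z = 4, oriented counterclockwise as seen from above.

Let S be the flat disk x^2 + y^2 ≤ 9 in the plane z = 4, with upward unit normal n̂ = ẑ. By Stokes' theorem,

    ∮_C F · dr = ∬_S (∇ × F) · n̂ dS = ∬_D (curl F)_z dA,

where D is the disk x^2 + y^2 ≤ 9.

Compute the curl of F = (-27x^2y, 27x y^2, 0):
    (∇ × F)_x = ∂F_z/∂y - ∂F_y/∂z = 0,
    (∇ × F)_y = ∂F_x/∂z - ∂F_z/∂x = 0,
    (∇ × F)_z = ∂F_y/∂x - ∂F_x/∂y = 27x^2 + 27y^2.

On z = 4, (curl F)_z = 27x^2 + 27y^2.

Convert to polar (x = r cos θ, y = r sin θ, dA = r dr dθ); the integrand becomes 27r^2, so

    ∬_D (curl F)_z dA = ∫_0^{2π} ∫_0^{3} (27r^2) · r dr dθ.

Inner (r from 0 to 3): 2187/4.
Outer (θ from 0 to 2π): 2187π/2.

Therefore ∮_C F · dr = 2187π/2.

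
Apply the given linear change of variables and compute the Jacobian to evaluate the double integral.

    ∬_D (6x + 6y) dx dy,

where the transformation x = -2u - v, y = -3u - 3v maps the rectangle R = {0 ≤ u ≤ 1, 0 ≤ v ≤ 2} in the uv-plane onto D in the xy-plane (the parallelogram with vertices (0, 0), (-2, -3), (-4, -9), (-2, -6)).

Compute the Jacobian determinant of (x, y) with respect to (u, v):

    ∂(x,y)/∂(u,v) = | -2  -1 | = (-2)(-3) - (-1)(-3) = 3.
                   | -3  -3 |

Its absolute value is |J| = 3 (the area scaling factor).

Substituting x = -2u - v, y = -3u - 3v into the integrand,

    6x + 6y → -30u - 24v,

so the integral becomes

    ∬_R (-30u - 24v) · |J| du dv = ∫_0^1 ∫_0^2 (-90u - 72v) dv du.

Inner (v): -180u - 144.
Outer (u): -234.

Therefore ∬_D (6x + 6y) dx dy = -234.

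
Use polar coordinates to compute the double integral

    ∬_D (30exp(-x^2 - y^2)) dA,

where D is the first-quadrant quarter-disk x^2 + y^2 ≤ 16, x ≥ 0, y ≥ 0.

The region D is 0 ≤ r ≤ 4, 0 ≤ θ ≤ π/2 in polar coordinates, where x = r cos(θ), y = r sin(θ), and dA = r dr dθ.

Under the substitution, the integrand becomes 30exp(-r^2), so

    ∬_D (30exp(-x^2 - y^2)) dA = ∫_{0}^{π/2} ∫_{0}^{4} (30exp(-r^2)) · r dr dθ.

Inner integral (in r): ∫_{0}^{4} (30exp(-r^2)) · r dr = 15 - 15exp(-16).

Outer integral (in θ): ∫_{0}^{π/2} (15 - 15exp(-16)) dθ = -15π (1 - exp(16))exp(-16)/2.

Therefore ∬_D (30exp(-x^2 - y^2)) dA = -15π (1 - exp(16))exp(-16)/2.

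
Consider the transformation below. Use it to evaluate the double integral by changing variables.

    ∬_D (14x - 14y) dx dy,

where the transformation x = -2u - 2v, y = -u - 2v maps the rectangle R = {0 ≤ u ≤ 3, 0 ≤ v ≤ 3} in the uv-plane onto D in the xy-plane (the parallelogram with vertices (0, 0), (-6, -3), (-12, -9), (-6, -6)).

Compute the Jacobian determinant of (x, y) with respect to (u, v):

    ∂(x,y)/∂(u,v) = | -2  -2 | = (-2)(-2) - (-2)(-1) = 2.
                   | -1  -2 |

Its absolute value is |J| = 2 (the area scaling factor).

Substituting x = -2u - 2v, y = -u - 2v into the integrand,

    14x - 14y → -14u,

so the integral becomes

    ∬_R (-14u) · |J| du dv = ∫_0^3 ∫_0^3 (-28u) dv du.

Inner (v): -84u.
Outer (u): -378.

Therefore ∬_D (14x - 14y) dx dy = -378.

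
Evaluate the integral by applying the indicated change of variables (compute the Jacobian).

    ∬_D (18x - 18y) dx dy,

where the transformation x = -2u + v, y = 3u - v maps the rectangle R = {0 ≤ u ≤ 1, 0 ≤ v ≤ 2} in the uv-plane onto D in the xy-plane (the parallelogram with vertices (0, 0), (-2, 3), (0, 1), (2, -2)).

Compute the Jacobian determinant of (x, y) with respect to (u, v):

    ∂(x,y)/∂(u,v) = | -2  1 | = (-2)(-1) - (1)(3) = -1.
                   | 3  -1 |

Its absolute value is |J| = 1 (the area scaling factor).

Substituting x = -2u + v, y = 3u - v into the integrand,

    18x - 18y → -90u + 36v,

so the integral becomes

    ∬_R (-90u + 36v) · |J| du dv = ∫_0^1 ∫_0^2 (-90u + 36v) dv du.

Inner (v): 72 - 180u.
Outer (u): -18.

Therefore ∬_D (18x - 18y) dx dy = -18.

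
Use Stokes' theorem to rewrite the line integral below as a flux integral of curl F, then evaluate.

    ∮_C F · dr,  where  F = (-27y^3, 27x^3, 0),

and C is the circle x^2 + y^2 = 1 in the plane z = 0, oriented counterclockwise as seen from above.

Let S be the flat disk x^2 + y^2 ≤ 1 in the plane z = 0, with upward unit normal n̂ = ẑ. By Stokes' theorem,

    ∮_C F · dr = ∬_S (∇ × F) · n̂ dS = ∬_D (curl F)_z dA,

where D is the disk x^2 + y^2 ≤ 1.

Compute the curl of F = (-27y^3, 27x^3, 0):
    (∇ × F)_x = ∂F_z/∂y - ∂F_y/∂z = 0,
    (∇ × F)_y = ∂F_x/∂z - ∂F_z/∂x = 0,
    (∇ × F)_z = ∂F_y/∂x - ∂F_x/∂y = 81x^2 + 81y^2.

On z = 0, (curl F)_z = 81x^2 + 81y^2.

Convert to polar (x = r cos θ, y = r sin θ, dA = r dr dθ); the integrand becomes 81r^2, so

    ∬_D (curl F)_z dA = ∫_0^{2π} ∫_0^{1} (81r^2) · r dr dθ.

Inner (r from 0 to 1): 81/4.
Outer (θ from 0 to 2π): 81π/2.

Therefore ∮_C F · dr = 81π/2.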